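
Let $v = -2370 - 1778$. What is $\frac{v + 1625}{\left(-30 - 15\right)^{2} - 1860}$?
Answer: $- \frac{841}{55} \approx -15.291$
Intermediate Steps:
$v = -4148$ ($v = -2370 - 1778 = -4148$)
$\frac{v + 1625}{\left(-30 - 15\right)^{2} - 1860} = \frac{-4148 + 1625}{\left(-30 - 15\right)^{2} - 1860} = - \frac{2523}{\left(-45\right)^{2} - 1860} = - \frac{2523}{2025 - 1860} = - \frac{2523}{165} = \left(-2523\right) \frac{1}{165} = - \frac{841}{55}$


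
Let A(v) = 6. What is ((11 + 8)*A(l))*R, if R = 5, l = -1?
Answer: 570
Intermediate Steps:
((11 + 8)*A(l))*R = ((11 + 8)*6)*5 = (19*6)*5 = 114*5 = 570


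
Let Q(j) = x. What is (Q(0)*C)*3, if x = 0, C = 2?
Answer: 0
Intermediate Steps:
Q(j) = 0
(Q(0)*C)*3 = (0*2)*3 = 0*3 = 0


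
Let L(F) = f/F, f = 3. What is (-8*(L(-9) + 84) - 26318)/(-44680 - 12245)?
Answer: 80962/170775 ≈ 0.47409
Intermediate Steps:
L(F) = 3/F
(-8*(L(-9) + 84) - 26318)/(-44680 - 12245) = (-8*(3/(-9) + 84) - 26318)/(-44680 - 12245) = (-8*(3*(-⅑) + 84) - 26318)/(-56925) = (-8*(-⅓ + 84) - 26318)*(-1/56925) = (-8*251/3 - 26318)*(-1/56925) = (-2008/3 - 26318)*(-1/56925) = -80962/3*(-1/56925) = 80962/170775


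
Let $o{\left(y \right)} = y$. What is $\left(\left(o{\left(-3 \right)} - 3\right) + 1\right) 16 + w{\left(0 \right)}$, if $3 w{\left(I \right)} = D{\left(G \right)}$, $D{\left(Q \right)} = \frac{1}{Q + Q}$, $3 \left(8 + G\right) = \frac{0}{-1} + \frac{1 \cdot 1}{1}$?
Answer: $- \frac{3681}{46} \approx -80.022$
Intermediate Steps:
$G = - \frac{23}{3}$ ($G = -8 + \frac{\frac{0}{-1} + \frac{1 \cdot 1}{1}}{3} = -8 + \frac{0 \left(-1\right) + 1 \cdot 1}{3} = -8 + \frac{0 + 1}{3} = -8 + \frac{1}{3} \cdot 1 = -8 + \frac{1}{3} = - \frac{23}{3} \approx -7.6667$)
$D{\left(Q \right)} = \frac{1}{2 Q}$
$w{\left(I \right)} = - \frac{1}{46}$ ($w{\left(I \right)} = \frac{\frac{1}{2} \frac{1}{- \frac{23}{3}}}{3} = \frac{\frac{1}{2} \left(- \frac{3}{23}\right)}{3} = \frac{1}{3} \left(- \frac{3}{46}\right) = - \frac{1}{46}$)
$\left(\left(o{\left(-3 \right)} - 3\right) + 1\right) 16 + w{\left(0 \right)} = \left(\left(-3 - 3\right) + 1\right) 16 - \frac{1}{46} = \left(-6 + 1\right) 16 - \frac{1}{46} = \left(-5\right) 16 - \frac{1}{46} = -80 - \frac{1}{46} = - \frac{3681}{46}$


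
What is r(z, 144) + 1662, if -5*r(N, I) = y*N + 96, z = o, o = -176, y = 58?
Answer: 18422/5 ≈ 3684.4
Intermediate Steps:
z = -176
r(N, I) = -96/5 - 58*N/5 (r(N, I) = -(58*N + 96)/5 = -(96 + 58*N)/5 = -96/5 - 58*N/5)
r(z, 144) + 1662 = (-96/5 - 58/5*(-176)) + 1662 = (-96/5 + 10208/5) + 1662 = 10112/5 + 1662 = 18422/5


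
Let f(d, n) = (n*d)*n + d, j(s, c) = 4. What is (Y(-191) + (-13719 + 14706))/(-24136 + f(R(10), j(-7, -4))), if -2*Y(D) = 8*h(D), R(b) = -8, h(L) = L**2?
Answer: 144937/24272 ≈ 5.9714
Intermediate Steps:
Y(D) = -4*D**2
f(d, n) = d + d*n**2 (f(d, n) = (d*n)*n + d = d*n**2 + d = d + d*n**2)
(Y(-191) + (-13719 + 14706))/(-24136 + f(R(10), j(-7, -4))) = (-4*(-191)**2 + (-13719 + 14706))/(-24136 - 8*(1 + 4**2)) = (-4*36481 + 987)/(-24136 - 8*(1 + 16)) = (-145924 + 987)/(-24136 - 8*17) = -144937/(-24136 - 136) = -144937/(-24272) = -144937*(-1/24272) = 144937/24272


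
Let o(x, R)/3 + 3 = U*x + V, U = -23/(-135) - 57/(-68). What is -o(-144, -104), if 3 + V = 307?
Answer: -39719/85 ≈ -467.28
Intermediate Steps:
V = 304 (V = -3 + 307 = 304)
U = 9259/9180 (U = -23*(-1/135) - 57*(-1/68) = 23/135 + 57/68 = 9259/9180 ≈ 1.0086)
o(x, R) = 903 + 9259*x/3060 (o(x, R) = -9 + 3*(9259*x/9180 + 304) = -9 + 3*(304 + 9259*x/9180) = -9 + (912 + 9259*x/3060) = 903 + 9259*x/3060)
-o(-144, -104) = -(903 + (9259/3060)*(-144)) = -(903 - 37036/85) = -1*39719/85 = -39719/85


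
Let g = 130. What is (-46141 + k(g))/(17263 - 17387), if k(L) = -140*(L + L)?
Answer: 82541/124 ≈ 665.65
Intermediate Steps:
k(L) = -280*L
(-46141 + k(g))/(17263 - 17387) = (-46141 - 280*130)/(17263 - 17387) = (-46141 - 36400)/(-124) = -82541*(-1/124) = 82541/124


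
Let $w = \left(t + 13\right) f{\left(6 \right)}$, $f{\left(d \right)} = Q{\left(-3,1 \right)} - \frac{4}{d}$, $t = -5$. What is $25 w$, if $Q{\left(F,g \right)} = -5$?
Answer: $- \frac{3400}{3} \approx -1133.3$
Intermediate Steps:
$f{\left(d \right)} = -5 - \frac{4}{d}$
$w = - \frac{136}{3}$ ($w = \left(-5 + 13\right) \left(-5 - \frac{4}{6}\right) = 8 \left(-5 - \frac{2}{3}\right) = 8 \left(- \frac{17}{3}\right) = - \frac{136}{3} \approx -45.333$)
$25 w = 25 \left(- \frac{136}{3}\right) = - \frac{3400}{3}$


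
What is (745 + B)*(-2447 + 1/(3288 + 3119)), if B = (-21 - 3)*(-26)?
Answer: -21463083432/6407 ≈ -3.3499e+6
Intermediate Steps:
B = 624 (B = -24*(-26) = 624)
(745 + B)*(-2447 + 1/(3288 + 3119)) = (745 + 624)*(-2447 + 1/(3288 + 3119)) = 1369*(-2447 + 1/6407) = 1369*(-15677928/6407) = -21463083432/6407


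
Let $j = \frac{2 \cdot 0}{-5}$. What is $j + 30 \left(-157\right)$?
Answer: $-4710$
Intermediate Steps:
$j = 0$ ($j = 0 \left(- \frac{1}{5}\right) = 0$)
$j + 30 \left(-157\right) = 0 + 30 \left(-157\right) = 0 - 4710 = -4710$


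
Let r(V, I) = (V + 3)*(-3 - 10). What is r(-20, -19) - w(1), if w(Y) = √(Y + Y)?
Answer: 221 - √2 ≈ 219.59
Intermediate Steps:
r(V, I) = -39 - 13*V (r(V, I) = (3 + V)*(-13) = -39 - 13*V)
w(Y) = √2*√Y (w(Y) = √(2*Y) = √2*√Y)
r(-20, -19) - w(1) = (-39 - 13*(-20)) - √2*√1 = (-39 + 260) - √2 = 221 - √2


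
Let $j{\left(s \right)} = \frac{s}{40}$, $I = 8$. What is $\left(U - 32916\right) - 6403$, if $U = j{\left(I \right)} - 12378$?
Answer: $- \frac{258484}{5} \approx -51697.0$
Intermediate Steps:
$j{\left(s \right)} = \frac{s}{40}$ ($j{\left(s \right)} = s \frac{1}{40} = \frac{s}{40}$)
$U = - \frac{61889}{5}$ ($U = \frac{1}{40} \cdot 8 - 12378 = \frac{1}{5} - 12378 = - \frac{61889}{5} \approx -12378.0$)
$\left(U - 32916\right) - 6403 = \left(- \frac{61889}{5} - 32916\right) - 6403 = - \frac{226469}{5} - 6403 = - \frac{258484}{5}$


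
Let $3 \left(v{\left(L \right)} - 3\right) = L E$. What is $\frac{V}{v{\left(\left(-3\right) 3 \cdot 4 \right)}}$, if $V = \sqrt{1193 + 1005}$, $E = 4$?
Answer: $- \frac{\sqrt{2198}}{45} \approx -1.0418$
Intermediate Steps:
$V = \sqrt{2198} \approx 46.883$
$v{\left(L \right)} = 3 + \frac{4 L}{3}$ ($v{\left(L \right)} = 3 + \frac{L 4}{3} = 3 + \frac{4 L}{3}$)
$\frac{V}{v{\left(\left(-3\right) 3 \cdot 4 \right)}} = \frac{\sqrt{2198}}{3 + \frac{4 \left(-3\right) 3 \cdot 4}{3}} = \frac{\sqrt{2198}}{3 + \frac{4 \left(\left(-9\right) 4\right)}{3}} = \frac{\sqrt{2198}}{3 + \frac{4}{3} \left(-36\right)} = \frac{\sqrt{2198}}{3 - 48} = \frac{\sqrt{2198}}{-45} = \sqrt{2198} \left(- \frac{1}{45}\right) = - \frac{\sqrt{2198}}{45}$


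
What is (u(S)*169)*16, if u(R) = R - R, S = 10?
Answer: 0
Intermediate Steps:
u(R) = 0
(u(S)*169)*16 = (0*169)*16 = 0*16 = 0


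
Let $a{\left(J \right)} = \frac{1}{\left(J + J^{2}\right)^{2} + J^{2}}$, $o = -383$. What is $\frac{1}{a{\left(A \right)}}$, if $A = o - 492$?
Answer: $584843328125$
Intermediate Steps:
$A = -875$ ($A = -383 - 492 = -875$)
$a{\left(J \right)} = \frac{1}{J^{2} + \left(J + J^{2}\right)^{2}}$
$\frac{1}{a{\left(A \right)}} = \frac{1}{\frac{1}{765625} \frac{1}{1 + \left(1 - 875\right)^{2}}} = \frac{1}{\frac{1}{765625} \frac{1}{1 + \left(-874\right)^{2}}} = \frac{1}{\frac{1}{765625} \frac{1}{1 + 763876}} = \frac{1}{\frac{1}{765625} \cdot \frac{1}{763877}} = \frac{1}{\frac{1}{584843328125}} = 584843328125$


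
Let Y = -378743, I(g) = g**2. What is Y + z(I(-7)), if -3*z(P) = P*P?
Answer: -1138630/3 ≈ -3.7954e+5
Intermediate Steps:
z(P) = -P**2/3 (z(P) = -P*P/3 = -P**2/3)
Y + z(I(-7)) = -378743 - ((-7)**2)**2/3 = -378743 - 1/3*49**2 = -378743 - 1/3*2401 = -378743 - 2401/3 = -1138630/3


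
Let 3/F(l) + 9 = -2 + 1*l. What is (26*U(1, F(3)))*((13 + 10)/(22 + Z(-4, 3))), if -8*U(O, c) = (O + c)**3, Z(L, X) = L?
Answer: -37375/36864 ≈ -1.0139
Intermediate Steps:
F(l) = 3/(-11 + l) (F(l) = 3/(-9 + (-2 + 1*l)) = 3/(-9 + (-2 + l)) = 3/(-11 + l))
U(O, c) = -(O + c)**3/8
(26*U(1, F(3)))*((13 + 10)/(22 + Z(-4, 3))) = (26*(-(1 + 3/(-11 + 3))**3/8))*((13 + 10)/(22 - 4)) = (26*(-(1 + 3/(-8))**3/8))*(23/18) = (26*(-(1 + 3*(-1/8))**3/8))*(23*(1/18)) = (26*(-(1 - 3/8)**3/8))*(23/18) = (26*(-(5/8)**3/8))*(23/18) = (26*(-1/8*125/512))*(23/18) = (26*(-125/4096))*(23/18) = -1625/2048*23/18 = -37375/36864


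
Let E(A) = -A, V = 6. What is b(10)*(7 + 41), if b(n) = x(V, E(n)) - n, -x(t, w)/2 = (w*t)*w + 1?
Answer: -58176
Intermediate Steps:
x(t, w) = -2 - 2*t*w**2 (x(t, w) = -2*((w*t)*w + 1) = -2*((t*w)*w + 1) = -2*(t*w**2 + 1) = -2*(1 + t*w**2) = -2 - 2*t*w**2)
b(n) = -2 - n - 12*n**2 (b(n) = (-2 - 2*6*(-n)**2) - n = (-2 - 2*6*n**2) - n = (-2 - 12*n**2) - n = -2 - n - 12*n**2)
b(10)*(7 + 41) = (-2 - 1*10 - 12*10**2)*(7 + 41) = (-2 - 10 - 12*100)*48 = (-2 - 10 - 1200)*48 = -1212*48 = -58176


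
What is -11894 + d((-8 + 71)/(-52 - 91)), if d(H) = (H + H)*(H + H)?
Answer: -243204530/20449 ≈ -11893.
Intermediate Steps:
d(H) = 4*H² (d(H) = (2*H)*(2*H) = 4*H²)
-11894 + d((-8 + 71)/(-52 - 91)) = -11894 + 4*((-8 + 71)/(-52 - 91))² = -11894 + 4*(63/(-143))² = -11894 + 4*(63*(-1/143))² = -11894 + 4*(-63/143)² = -11894 + 4*(3969/20449) = -11894 + 15876/20449 = -243204530/20449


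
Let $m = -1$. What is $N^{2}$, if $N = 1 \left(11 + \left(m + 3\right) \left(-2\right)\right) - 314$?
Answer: $94249$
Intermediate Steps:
$N = -307$ ($N = 1 \left(11 + \left(-1 + 3\right) \left(-2\right)\right) - 314 = 1 \left(11 + 2 \left(-2\right)\right) - 314 = 1 \left(11 - 4\right) - 314 = 1 \cdot 7 - 314 = 7 - 314 = -307$)
$N^{2} = \left(-307\right)^{2} = 94249$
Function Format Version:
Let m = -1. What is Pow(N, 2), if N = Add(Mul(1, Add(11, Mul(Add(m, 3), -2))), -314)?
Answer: 94249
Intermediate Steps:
N = -307 (N = Add(Mul(1, Add(11, Mul(Add(-1, 3), -2))), -314) = Add(Mul(1, Add(11, Mul(2, -2))), -314) = Add(Mul(1, Add(11, -4)), -314) = Add(Mul(1, 7), -314) = Add(7, -314) = -307)
Pow(N, 2) = Pow(-307, 2) = 94249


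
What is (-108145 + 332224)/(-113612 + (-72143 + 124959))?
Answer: -224079/60796 ≈ -3.6858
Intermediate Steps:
(-108145 + 332224)/(-113612 + (-72143 + 124959)) = 224079/(-113612 + 52816) = 224079/(-60796) = 224079*(-1/60796) = -224079/60796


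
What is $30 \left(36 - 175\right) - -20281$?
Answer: $16111$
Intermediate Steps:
$30 \left(36 - 175\right) - -20281 = 30 \left(-139\right) + 20281 = -4170 + 20281 = 16111$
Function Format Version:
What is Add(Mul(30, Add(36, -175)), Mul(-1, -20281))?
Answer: 16111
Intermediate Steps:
Add(Mul(30, Add(36, -175)), Mul(-1, -20281)) = Add(Mul(30, -139), 20281) = Add(-4170, 20281) = 16111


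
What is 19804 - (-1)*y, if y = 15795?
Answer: 35599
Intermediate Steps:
19804 - (-1)*y = 19804 - (-1)*15795 = 19804 - 1*(-15795) = 19804 + 15795 = 35599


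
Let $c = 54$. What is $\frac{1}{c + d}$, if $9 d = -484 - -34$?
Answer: $\frac{1}{4} \approx 0.25$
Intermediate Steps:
$d = -50$ ($d = \frac{-484 - -34}{9} = \frac{-484 + 34}{9} = \frac{1}{9} \left(-450\right) = -50$)
$\frac{1}{c + d} = \frac{1}{54 - 50} = \frac{1}{4}$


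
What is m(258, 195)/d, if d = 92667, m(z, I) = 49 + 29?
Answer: 26/30889 ≈ 0.00084172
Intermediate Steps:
m(z, I) = 78
m(258, 195)/d = 78/92667 = 78*(1/92667) = 26/30889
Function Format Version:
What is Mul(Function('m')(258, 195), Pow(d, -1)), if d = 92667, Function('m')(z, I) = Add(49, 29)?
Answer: Rational(26, 30889) ≈ 0.00084172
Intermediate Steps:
Function('m')(z, I) = 78
Mul(Function('m')(258, 195), Pow(d, -1)) = Mul(78, Pow(92667, -1)) = Mul(78, Rational(1, 92667)) = Rational(26, 30889)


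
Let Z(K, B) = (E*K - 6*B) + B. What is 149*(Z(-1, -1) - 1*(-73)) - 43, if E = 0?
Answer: 11579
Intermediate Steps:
Z(K, B) = -5*B (Z(K, B) = (0*K - 6*B) + B = (0 - 6*B) + B = -6*B + B = -5*B)
149*(Z(-1, -1) - 1*(-73)) - 43 = 149*(-5*(-1) - 1*(-73)) - 43 = 149*(5 + 73) - 43 = 149*78 - 43 = 11622 - 43 = 11579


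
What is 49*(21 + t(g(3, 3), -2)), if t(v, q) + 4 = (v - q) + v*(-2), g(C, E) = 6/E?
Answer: 833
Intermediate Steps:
t(v, q) = -4 - q - v (t(v, q) = -4 + ((v - q) + v*(-2)) = -4 + ((v - q) - 2*v) = -4 + (-q - v) = -4 - q - v)
49*(21 + t(g(3, 3), -2)) = 49*(21 + (-4 - 1*(-2) - 6/3)) = 49*(21 + (-4 + 2 - 6/3)) = 49*(21 + (-4 + 2 - 1*2)) = 49*(21 + (-4 + 2 - 2)) = 49*(21 - 4) = 49*17 = 833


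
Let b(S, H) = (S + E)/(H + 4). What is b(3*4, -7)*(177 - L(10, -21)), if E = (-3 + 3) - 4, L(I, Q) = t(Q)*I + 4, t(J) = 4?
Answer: -1064/3 ≈ -354.67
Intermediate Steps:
L(I, Q) = 4 + 4*I (L(I, Q) = 4*I + 4 = 4 + 4*I)
E = -4 (E = 0 - 4 = -4)
b(S, H) = (-4 + S)/(4 + H) (b(S, H) = (S - 4)/(H + 4) = (-4 + S)/(4 + H))
b(3*4, -7)*(177 - L(10, -21)) = ((-4 + 3*4)/(4 - 7))*(177 - (4 + 4*10)) = ((-4 + 12)/(-3))*(177 - (4 + 40)) = (-1/3*8)*(177 - 1*44) = -8*(177 - 44)/3 = -8/3*133 = -1064/3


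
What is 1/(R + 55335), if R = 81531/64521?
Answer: 7169/396705674 ≈ 1.8071e-5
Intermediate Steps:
R = 9059/7169 (R = 81531*(1/64521) = 9059/7169 ≈ 1.2636)
1/(R + 55335) = 1/(9059/7169 + 55335) = 1/(396705674/7169) = 7169/396705674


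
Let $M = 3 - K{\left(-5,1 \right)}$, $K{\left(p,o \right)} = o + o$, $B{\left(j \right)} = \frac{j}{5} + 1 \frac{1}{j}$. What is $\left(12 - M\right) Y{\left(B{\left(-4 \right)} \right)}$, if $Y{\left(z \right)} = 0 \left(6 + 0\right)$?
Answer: $0$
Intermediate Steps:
$B{\left(j \right)} = \frac{1}{j} + \frac{j}{5}$ ($B{\left(j \right)} = j \frac{1}{5} + \frac{1}{j} = \frac{j}{5} + \frac{1}{j} = \frac{1}{j} + \frac{j}{5}$)
$K{\left(p,o \right)} = 2 o$
$Y{\left(z \right)} = 0$ ($Y{\left(z \right)} = 0 \cdot 6 = 0$)
$M = 1$ ($M = 3 - 2 \cdot 1 = 3 - 2 = 1$)
$\left(12 - M\right) Y{\left(B{\left(-4 \right)} \right)} = \left(12 - 1\right) 0 = 11 \cdot 0 = 0$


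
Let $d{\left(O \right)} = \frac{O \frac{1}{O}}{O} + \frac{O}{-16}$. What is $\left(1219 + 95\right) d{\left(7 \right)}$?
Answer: $- \frac{21681}{56} \approx -387.16$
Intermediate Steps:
$d{\left(O \right)} = \frac{1}{O} - \frac{O}{16}$ ($d{\left(O \right)} = 1 \frac{1}{O} + O \left(- \frac{1}{16}\right) = \frac{1}{O} - \frac{O}{16}$)
$\left(1219 + 95\right) d{\left(7 \right)} = \left(1219 + 95\right) \left(\frac{1}{7} - \frac{7}{16}\right) = 1314 \left(\frac{1}{7} - \frac{7}{16}\right) = 1314 \left(- \frac{33}{112}\right) = - \frac{21681}{56}$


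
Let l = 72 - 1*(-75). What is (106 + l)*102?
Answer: 25806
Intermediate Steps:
l = 147 (l = 72 + 75 = 147)
(106 + l)*102 = (106 + 147)*102 = 253*102 = 25806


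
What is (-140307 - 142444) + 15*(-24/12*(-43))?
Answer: -281461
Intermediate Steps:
(-140307 - 142444) + 15*(-24/12*(-43)) = -282751 + 15*(-24*1/12*(-43)) = -282751 + 15*(-2*(-43)) = -282751 + 15*86 = -282751 + 1290 = -281461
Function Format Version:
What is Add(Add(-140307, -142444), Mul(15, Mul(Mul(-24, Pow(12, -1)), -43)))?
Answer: -281461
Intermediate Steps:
Add(Add(-140307, -142444), Mul(15, Mul(Mul(-24, Pow(12, -1)), -43))) = Add(-282751, Mul(15, Mul(Mul(-24, Rational(1, 12)), -43))) = Add(-282751, Mul(15, Mul(-2, -43))) = Add(-282751, Mul(15, 86)) = Add(-282751, 1290) = -281461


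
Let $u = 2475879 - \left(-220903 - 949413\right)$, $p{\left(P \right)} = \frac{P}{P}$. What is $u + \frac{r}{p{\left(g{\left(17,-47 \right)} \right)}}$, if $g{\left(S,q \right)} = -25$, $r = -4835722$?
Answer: $-1189527$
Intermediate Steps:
$p{\left(P \right)} = 1$
$u = 3646195$ ($u = 2475879 - \left(-220903 - 949413\right) = 2475879 - -1170316 = 2475879 + 1170316 = 3646195$)
$u + \frac{r}{p{\left(g{\left(17,-47 \right)} \right)}} = 3646195 - \frac{4835722}{1} = 3646195 - 4835722 = -1189527$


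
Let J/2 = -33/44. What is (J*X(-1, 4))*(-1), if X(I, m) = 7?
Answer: 21/2 ≈ 10.500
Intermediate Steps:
J = -3/2 (J = 2*(-33/44) = 2*(-33*1/44) = 2*(-¾) = -3/2 ≈ -1.5000)
(J*X(-1, 4))*(-1) = -3/2*7*(-1) = -21/2*(-1) = 21/2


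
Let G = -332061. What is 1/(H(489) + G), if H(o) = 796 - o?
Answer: -1/331754 ≈ -3.0143e-6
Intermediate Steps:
1/(H(489) + G) = 1/((796 - 1*489) - 332061) = 1/((796 - 489) - 332061) = 1/(307 - 332061) = 1/(-331754) = -1/331754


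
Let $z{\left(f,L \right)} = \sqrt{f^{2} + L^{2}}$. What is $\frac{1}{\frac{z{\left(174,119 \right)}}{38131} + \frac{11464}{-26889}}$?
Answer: $- \frac{448195217914742856}{191053816349028379} - \frac{27569411598051 \sqrt{44437}}{191053816349028379} \approx -2.3763$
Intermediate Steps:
$z{\left(f,L \right)} = \sqrt{L^{2} + f^{2}}$
$\frac{1}{\frac{z{\left(174,119 \right)}}{38131} + \frac{11464}{-26889}} = \frac{1}{\frac{\sqrt{119^{2} + 174^{2}}}{38131} + \frac{11464}{-26889}} = \frac{1}{\sqrt{14161 + 30276} \cdot \frac{1}{38131} + 11464 \left(- \frac{1}{26889}\right)} = \frac{1}{\sqrt{44437} \cdot \frac{1}{38131} - \frac{11464}{26889}} = \frac{1}{\frac{\sqrt{44437}}{38131} - \frac{11464}{26889}} = \frac{1}{- \frac{11464}{26889} + \frac{\sqrt{44437}}{38131}}$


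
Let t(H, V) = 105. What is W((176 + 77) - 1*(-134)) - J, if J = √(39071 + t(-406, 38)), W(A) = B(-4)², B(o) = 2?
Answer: 4 - 2*√9794 ≈ -193.93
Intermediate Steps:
W(A) = 4 (W(A) = 2² = 4)
J = 2*√9794 (J = √(39071 + 105) = √39176 = 2*√9794 ≈ 197.93)
W((176 + 77) - 1*(-134)) - J = 4 - 2*√9794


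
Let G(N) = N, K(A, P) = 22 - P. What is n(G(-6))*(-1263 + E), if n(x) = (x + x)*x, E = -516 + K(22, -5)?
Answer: -126144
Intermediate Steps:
E = -489 (E = -516 + (22 - 1*(-5)) = -516 + (22 + 5) = -516 + 27 = -489)
n(x) = 2*x² (n(x) = (2*x)*x = 2*x²)
n(G(-6))*(-1263 + E) = (2*(-6)²)*(-1263 - 489) = (2*36)*(-1752) = 72*(-1752) = -126144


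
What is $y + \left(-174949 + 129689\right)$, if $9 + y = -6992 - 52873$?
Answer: $-105134$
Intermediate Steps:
$y = -59874$ ($y = -9 - 59865 = -59874$)
$y + \left(-174949 + 129689\right) = -59874 + \left(-174949 + 129689\right) = -59874 - 45260 = -105134$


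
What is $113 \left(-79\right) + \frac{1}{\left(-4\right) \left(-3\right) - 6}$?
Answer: $- \frac{53561}{6} \approx -8926.8$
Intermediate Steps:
$113 \left(-79\right) + \frac{1}{\left(-4\right) \left(-3\right) - 6} = -8927 + \frac{1}{12 - 6} = -8927 + \frac{1}{6} = - \frac{53561}{6}$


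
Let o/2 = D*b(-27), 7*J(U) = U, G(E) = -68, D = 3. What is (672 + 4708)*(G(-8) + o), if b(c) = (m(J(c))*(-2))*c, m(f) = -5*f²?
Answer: -6371598560/49 ≈ -1.3003e+8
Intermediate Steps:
J(U) = U/7
b(c) = 10*c³/49 (b(c) = (-5*c²/49*(-2))*c = (10*c²/49)*c = 10*c³/49)
o = -1180980/49 (o = 2*(3*((10/49)*(-27)³)) = 2*(3*((10/49)*(-19683))) = 2*(3*(-196830/49)) = 2*(-590490/49) = -1180980/49 ≈ -24102.)
(672 + 4708)*(G(-8) + o) = (672 + 4708)*(-68 - 1180980/49) = 5380*(-1184312/49) = -6371598560/49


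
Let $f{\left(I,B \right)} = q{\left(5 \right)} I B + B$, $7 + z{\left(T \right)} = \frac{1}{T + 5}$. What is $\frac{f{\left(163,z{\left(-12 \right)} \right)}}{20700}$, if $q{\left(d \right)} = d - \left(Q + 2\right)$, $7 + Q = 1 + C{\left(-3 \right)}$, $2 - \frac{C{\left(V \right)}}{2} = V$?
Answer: $\frac{9}{161} \approx 0.055901$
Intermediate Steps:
$C{\left(V \right)} = 4 - 2 V$
$z{\left(T \right)} = -7 + \frac{1}{5 + T}$ ($z{\left(T \right)} = -7 + \frac{1}{T + 5} = -7 + \frac{1}{5 + T}$)
$Q = 4$ ($Q = -7 + \left(1 + \left(4 - -6\right)\right) = -7 + \left(1 + \left(4 + 6\right)\right) = -7 + \left(1 + 10\right) = -7 + 11 = 4$)
$q{\left(d \right)} = -6 + d$ ($q{\left(d \right)} = d - \left(4 + 2\right) = d - 6 = -6 + d$)
$f{\left(I,B \right)} = B - B I$ ($f{\left(I,B \right)} = \left(-6 + 5\right) I B + B = - I B + B = - B I + B = B - B I$)
$\frac{f{\left(163,z{\left(-12 \right)} \right)}}{20700} = \frac{\frac{-34 - -84}{5 - 12} \left(1 - 163\right)}{20700} = \frac{-34 + 84}{-7} \left(1 - 163\right) \frac{1}{20700} = \left(- \frac{1}{7}\right) 50 \left(-162\right) \frac{1}{20700} = \left(- \frac{50}{7}\right) \left(-162\right) \frac{1}{20700} = \frac{8100}{7} \cdot \frac{1}{20700} = \frac{9}{161}$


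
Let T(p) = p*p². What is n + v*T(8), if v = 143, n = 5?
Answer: 73221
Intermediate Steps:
T(p) = p³
n + v*T(8) = 5 + 143*8³ = 5 + 143*512 = 5 + 73216 = 73221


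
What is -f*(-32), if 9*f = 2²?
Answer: 128/9 ≈ 14.222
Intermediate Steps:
f = 4/9 (f = (⅑)*2² = (⅑)*4 = 4/9 ≈ 0.44444)
-f*(-32) = -1*4/9*(-32) = -4/9*(-32) = 128/9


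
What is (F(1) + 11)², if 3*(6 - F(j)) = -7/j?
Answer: 3364/9 ≈ 373.78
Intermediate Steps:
F(j) = 6 + 7/(3*j) (F(j) = 6 - (-7)/(3*j) = 6 + 7/(3*j))
(F(1) + 11)² = ((6 + (7/3)/1) + 11)² = ((6 + (7/3)*1) + 11)² = ((6 + 7/3) + 11)² = (25/3 + 11)² = (58/3)² = 3364/9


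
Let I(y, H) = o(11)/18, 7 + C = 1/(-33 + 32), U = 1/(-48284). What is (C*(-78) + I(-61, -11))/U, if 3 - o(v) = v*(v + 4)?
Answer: -29694660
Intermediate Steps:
U = -1/48284 ≈ -2.0711e-5
o(v) = 3 - v*(4 + v) (o(v) = 3 - v*(v + 4) = 3 - v*(4 + v))
C = -8 (C = -7 + 1/(-33 + 32) = -7 + 1/(-1) = -7 - 1 = -8)
I(y, H) = -9 (I(y, H) = (3 - 1*11² - 4*11)/18 = (3 - 1*121 - 44)*(1/18) = (3 - 121 - 44)*(1/18) = -162*1/18 = -9)
(C*(-78) + I(-61, -11))/U = (-8*(-78) - 9)/(-1/48284) = (624 - 9)*(-48284) = 615*(-48284) = -29694660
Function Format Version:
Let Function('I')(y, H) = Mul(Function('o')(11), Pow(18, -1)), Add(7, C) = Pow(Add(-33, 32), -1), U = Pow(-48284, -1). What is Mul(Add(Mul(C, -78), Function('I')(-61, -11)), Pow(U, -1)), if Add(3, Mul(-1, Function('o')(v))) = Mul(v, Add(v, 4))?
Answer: -29694660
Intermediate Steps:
U = Rational(-1, 48284) ≈ -2.0711e-5
Function('o')(v) = Add(3, Mul(-1, v, Add(4, v))) (Function('o')(v) = Add(3, Mul(-1, Mul(v, Add(v, 4)))) = Add(3, Mul(-1, Mul(v, Add(4, v)))) = Add(3, Mul(-1, v, Add(4, v))))
C = -8 (C = Add(-7, Pow(Add(-33, 32), -1)) = Add(-7, Pow(-1, -1)) = Add(-7, -1) = -8)
Function('I')(y, H) = -9 (Function('I')(y, H) = Mul(Add(3, Mul(-1, Pow(11, 2)), Mul(-4, 11)), Pow(18, -1)) = Mul(Add(3, Mul(-1, 121), -44), Rational(1, 18)) = Mul(Add(3, -121, -44), Rational(1, 18)) = Mul(-162, Rational(1, 18)) = -9)
Mul(Add(Mul(C, -78), Function('I')(-61, -11)), Pow(U, -1)) = Mul(Add(Mul(-8, -78), -9), Pow(Rational(-1, 48284), -1)) = Mul(Add(624, -9), -48284) = Mul(615, -48284) = -29694660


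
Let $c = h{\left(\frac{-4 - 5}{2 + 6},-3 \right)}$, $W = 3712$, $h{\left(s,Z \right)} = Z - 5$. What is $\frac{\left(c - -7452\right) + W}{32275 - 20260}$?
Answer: $\frac{11156}{12015} \approx 0.92851$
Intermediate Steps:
$h{\left(s,Z \right)} = -5 + Z$
$c = -8$ ($c = -5 - 3 = -8$)
$\frac{\left(c - -7452\right) + W}{32275 - 20260} = \frac{\left(-8 - -7452\right) + 3712}{32275 - 20260} = \frac{\left(-8 + 7452\right) + 3712}{12015} = \left(7444 + 3712\right) \frac{1}{12015} = 11156 \cdot \frac{1}{12015} = \frac{11156}{12015}$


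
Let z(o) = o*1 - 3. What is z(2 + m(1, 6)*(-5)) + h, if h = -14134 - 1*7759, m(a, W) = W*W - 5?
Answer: -22049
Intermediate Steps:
m(a, W) = -5 + W² (m(a, W) = W² - 5 = -5 + W²)
z(o) = -3 + o (z(o) = o - 3 = -3 + o)
h = -21893 (h = -14134 - 7759 = -21893)
z(2 + m(1, 6)*(-5)) + h = (-3 + (2 + (-5 + 6²)*(-5))) - 21893 = (-3 + (2 + (-5 + 36)*(-5))) - 21893 = (-3 + (2 + 31*(-5))) - 21893 = (-3 + (2 - 155)) - 21893 = (-3 - 153) - 21893 = -156 - 21893 = -22049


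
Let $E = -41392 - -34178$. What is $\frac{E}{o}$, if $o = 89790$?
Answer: $- \frac{3607}{44895} \approx -0.080343$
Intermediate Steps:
$E = -7214$ ($E = -41392 + 34178 = -7214$)
$\frac{E}{o} = - \frac{7214}{89790} = \left(-7214\right) \frac{1}{89790} = - \frac{3607}{44895}$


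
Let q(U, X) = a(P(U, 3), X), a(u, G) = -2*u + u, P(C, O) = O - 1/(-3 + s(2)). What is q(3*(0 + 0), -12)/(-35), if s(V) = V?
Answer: 4/35 ≈ 0.11429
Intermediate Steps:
P(C, O) = 1 + O (P(C, O) = O - 1/(-3 + 2) = O - 1/(-1) = O - 1*(-1) = O + 1 = 1 + O)
a(u, G) = -u
q(U, X) = -4 (q(U, X) = -(1 + 3) = -1*4 = -4)
q(3*(0 + 0), -12)/(-35) = -4/(-35) = -4*(-1/35) = 4/35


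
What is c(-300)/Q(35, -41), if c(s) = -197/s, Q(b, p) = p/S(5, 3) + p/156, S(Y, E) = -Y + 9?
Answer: -2561/41000 ≈ -0.062463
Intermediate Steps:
S(Y, E) = 9 - Y
Q(b, p) = 10*p/39 (Q(b, p) = p/(9 - 1*5) + p/156 = p/(9 - 5) + p*(1/156) = p/4 + p/156 = 10*p/39)
c(-300)/Q(35, -41) = (-197/(-300))/(((10/39)*(-41))) = (-197*(-1/300))/(-410/39) = (197/300)*(-39/410) = -2561/41000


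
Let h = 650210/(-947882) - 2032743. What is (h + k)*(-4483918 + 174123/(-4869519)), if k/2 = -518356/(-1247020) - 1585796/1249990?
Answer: 54648683337683861638812587115859974/5995688375056565296657 ≈ 9.1147e+12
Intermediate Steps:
k = -66478975574/38969063245 (k = 2*(-518356/(-1247020) - 1585796/1249990) = 2*(-518356*(-1/1247020) - 1585796*1/1249990) = 2*(129589/311755 - 792898/624995) = 2*(-33239487787/38969063245) = -66478975574/38969063245 ≈ -1.7059)
h = -963400575268/473941 (h = 650210*(-1/947882) - 2032743 = -325105/473941 - 2032743 = -963400575268/473941 ≈ -2.0327e+6)
(h + k)*(-4483918 + 174123/(-4869519)) = (-963400575268/473941 - 66478975574/38969063245)*(-4483918 + 174123/(-4869519)) = -37542849455000237341794*(-4483918 + 174123*(-1/4869519))/18469036803398545 = -37542849455000237341794*(-4483918 - 58041/1623173)/18469036803398545 = -37542849455000237341794/18469036803398545*(-7278174689855/1623173) = 54648683337683861638812587115859974/5995688375056565296657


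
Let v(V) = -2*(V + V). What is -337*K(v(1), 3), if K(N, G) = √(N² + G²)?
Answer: -1685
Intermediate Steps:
v(V) = -4*V
K(N, G) = √(G² + N²)
-337*K(v(1), 3) = -337*√(3² + (-4*1)²) = -337*√(9 + (-4)²) = -337*√(9 + 16) = -337*√25 = -337*5 = -1685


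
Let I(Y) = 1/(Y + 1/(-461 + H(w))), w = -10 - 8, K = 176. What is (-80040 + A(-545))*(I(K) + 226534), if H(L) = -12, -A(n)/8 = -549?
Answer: -475530296971136/27749 ≈ -1.7137e+10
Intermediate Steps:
A(n) = 4392 (A(n) = -8*(-549) = 4392)
w = -18
I(Y) = 1/(-1/473 + Y) (I(Y) = 1/(Y + 1/(-461 - 12)) = 1/(Y + 1/(-473)) = 1/(Y - 1/473) = 1/(-1/473 + Y))
(-80040 + A(-545))*(I(K) + 226534) = (-80040 + 4392)*(473/(-1 + 473*176) + 226534) = -75648*(473/(-1 + 83248) + 226534) = -75648*(473/83247 + 226534) = -75648*18858276371/83247 = -475530296971136/27749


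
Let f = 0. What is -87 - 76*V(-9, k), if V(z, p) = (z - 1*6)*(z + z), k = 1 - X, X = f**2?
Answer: -20607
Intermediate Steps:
X = 0 (X = 0**2 = 0)
k = 1 (k = 1 - 1*0 = 1 + 0 = 1)
V(z, p) = 2*z*(-6 + z) (V(z, p) = (z - 6)*(2*z) = (-6 + z)*(2*z) = 2*z*(-6 + z))
-87 - 76*V(-9, k) = -87 - 152*(-9)*(-6 - 9) = -87 - 152*(-9)*(-15) = -87 - 76*270 = -87 - 20520 = -20607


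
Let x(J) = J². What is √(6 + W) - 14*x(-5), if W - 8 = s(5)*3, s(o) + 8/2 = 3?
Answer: -350 + √11 ≈ -346.68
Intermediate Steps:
s(o) = -1 (s(o) = -4 + 3 = -1)
W = 5 (W = 8 - 1*3 = 8 - 3 = 5)
√(6 + W) - 14*x(-5) = √(6 + 5) - 14*(-5)² = √11 - 14*25 = √11 - 350 = -350 + √11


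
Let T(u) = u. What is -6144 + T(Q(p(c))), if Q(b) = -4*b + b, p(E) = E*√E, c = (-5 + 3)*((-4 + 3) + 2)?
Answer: -6144 + 6*I*√2 ≈ -6144.0 + 8.4853*I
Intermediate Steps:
c = -2 (c = -2*(-1 + 2) = -2*1 = -2)
p(E) = E^(3/2)
Q(b) = -3*b
-6144 + T(Q(p(c))) = -6144 - (-6)*I*√2 = -6144 + 6*I*√2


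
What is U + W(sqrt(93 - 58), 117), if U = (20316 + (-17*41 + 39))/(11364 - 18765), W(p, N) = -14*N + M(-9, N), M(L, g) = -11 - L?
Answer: -12157298/7401 ≈ -1642.7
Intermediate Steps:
W(p, N) = -2 - 14*N (W(p, N) = -14*N + (-11 - 1*(-9)) = -14*N + (-11 + 9) = -14*N - 2 = -2 - 14*N)
U = -19658/7401 (U = (20316 + (-697 + 39))/(-7401) = (20316 - 658)*(-1/7401) = 19658*(-1/7401) = -19658/7401 ≈ -2.6561)
U + W(sqrt(93 - 58), 117) = -19658/7401 + (-2 - 14*117) = -19658/7401 + (-2 - 1638) = -19658/7401 - 1640 = -12157298/7401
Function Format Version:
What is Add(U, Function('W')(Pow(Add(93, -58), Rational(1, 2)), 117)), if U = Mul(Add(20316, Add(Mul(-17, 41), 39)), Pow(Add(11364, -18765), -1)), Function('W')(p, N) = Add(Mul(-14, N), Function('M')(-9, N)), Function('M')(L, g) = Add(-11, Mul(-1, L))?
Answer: Rational(-12157298, 7401) ≈ -1642.7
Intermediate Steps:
Function('W')(p, N) = Add(-2, Mul(-14, N)) (Function('W')(p, N) = Add(Mul(-14, N), Add(-11, Mul(-1, -9))) = Add(Mul(-14, N), Add(-11, 9)) = Add(Mul(-14, N), -2) = Add(-2, Mul(-14, N)))
U = Rational(-19658, 7401) (U = Mul(Add(20316, Add(-697, 39)), Pow(-7401, -1)) = Mul(Add(20316, -658), Rational(-1, 7401)) = Mul(19658, Rational(-1, 7401)) = Rational(-19658, 7401) ≈ -2.6561)
Add(U, Function('W')(Pow(Add(93, -58), Rational(1, 2)), 117)) = Add(Rational(-19658, 7401), Add(-2, Mul(-14, 117))) = Add(Rational(-19658, 7401), Add(-2, -1638)) = Add(Rational(-19658, 7401), -1640) = Rational(-12157298, 7401)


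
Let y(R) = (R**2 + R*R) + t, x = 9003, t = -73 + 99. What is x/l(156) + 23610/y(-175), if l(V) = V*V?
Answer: 93853399/124267728 ≈ 0.75525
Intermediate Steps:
t = 26
l(V) = V**2
y(R) = 26 + 2*R**2 (y(R) = (R**2 + R*R) + 26 = (R**2 + R**2) + 26 = 2*R**2 + 26 = 26 + 2*R**2)
x/l(156) + 23610/y(-175) = 9003/(156**2) + 23610/(26 + 2*(-175)**2) = 9003/24336 + 23610/(26 + 2*30625) = 9003*(1/24336) + 23610/(26 + 61250) = 3001/8112 + 23610/61276 = 3001/8112 + 23610*(1/61276) = 3001/8112 + 11805/30638 = 93853399/124267728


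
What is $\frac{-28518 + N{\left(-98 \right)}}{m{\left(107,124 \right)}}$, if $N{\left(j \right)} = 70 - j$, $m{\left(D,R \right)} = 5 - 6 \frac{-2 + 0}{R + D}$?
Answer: $- \frac{2182950}{389} \approx -5611.7$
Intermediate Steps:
$m{\left(D,R \right)} = 5 + \frac{12}{D + R}$ ($m{\left(D,R \right)} = 5 - 6 \left(- \frac{2}{D + R}\right) = 5 + \frac{12}{D + R}$)
$\frac{-28518 + N{\left(-98 \right)}}{m{\left(107,124 \right)}} = \frac{-28518 + \left(70 - -98\right)}{\frac{1}{107 + 124} \left(12 + 5 \cdot 107 + 5 \cdot 124\right)} = \frac{-28518 + \left(70 + 98\right)}{\frac{1}{231} \left(12 + 535 + 620\right)} = \frac{-28518 + 168}{\frac{1}{231} \cdot 1167} = - \frac{28350}{\frac{389}{77}} = \left(-28350\right) \frac{77}{389} = - \frac{2182950}{389}$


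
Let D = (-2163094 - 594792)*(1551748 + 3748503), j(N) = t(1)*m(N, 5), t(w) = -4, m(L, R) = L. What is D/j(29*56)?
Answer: 7308744014693/3248 ≈ 2.2502e+9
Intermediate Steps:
j(N) = -4*N
D = -14617488029386 (D = -2757886*5300251 = -14617488029386)
D/j(29*56) = -14617488029386/((-116*56)) = -14617488029386/((-4*1624)) = -14617488029386/(-6496) = -14617488029386*(-1/6496) = 7308744014693/3248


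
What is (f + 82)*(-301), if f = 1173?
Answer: -377755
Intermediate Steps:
(f + 82)*(-301) = (1173 + 82)*(-301) = 1255*(-301) = -377755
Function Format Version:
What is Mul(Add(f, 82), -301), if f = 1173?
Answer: -377755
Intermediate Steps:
Mul(Add(f, 82), -301) = Mul(Add(1173, 82), -301) = Mul(1255, -301) = -377755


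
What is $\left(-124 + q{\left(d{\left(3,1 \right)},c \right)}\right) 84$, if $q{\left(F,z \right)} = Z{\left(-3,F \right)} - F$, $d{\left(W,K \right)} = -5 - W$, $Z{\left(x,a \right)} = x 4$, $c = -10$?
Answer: $-10752$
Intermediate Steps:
$Z{\left(x,a \right)} = 4 x$
$q{\left(F,z \right)} = -12 - F$ ($q{\left(F,z \right)} = 4 \left(-3\right) - F = -12 - F$)
$\left(-124 + q{\left(d{\left(3,1 \right)},c \right)}\right) 84 = \left(-124 - \left(7 - 3\right)\right) 84 = \left(-124 - 4\right) 84 = \left(-128\right) 84 = -10752$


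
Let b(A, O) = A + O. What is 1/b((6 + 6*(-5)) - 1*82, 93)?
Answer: -1/13 ≈ -0.076923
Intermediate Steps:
1/b((6 + 6*(-5)) - 1*82, 93) = 1/(((6 + 6*(-5)) - 1*82) + 93) = 1/(((6 - 30) - 82) + 93) = 1/((-24 - 82) + 93) = 1/(-106 + 93) = 1/(-13) = -1/13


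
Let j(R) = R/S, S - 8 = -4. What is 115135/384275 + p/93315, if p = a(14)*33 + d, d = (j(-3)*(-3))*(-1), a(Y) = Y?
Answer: 582426291/1912459820 ≈ 0.30454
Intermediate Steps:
S = 4 (S = 8 - 4 = 4)
j(R) = R/4
d = -9/4 (d = (((1/4)*(-3))*(-3))*(-1) = -3/4*(-3)*(-1) = (9/4)*(-1) = -9/4 ≈ -2.2500)
p = 1839/4 (p = 14*33 - 9/4 = 462 - 9/4 = 1839/4 ≈ 459.75)
115135/384275 + p/93315 = 115135/384275 + (1839/4)/93315 = 115135*(1/384275) + (1839/4)*(1/93315) = 23027/76855 + 613/124420 = 582426291/1912459820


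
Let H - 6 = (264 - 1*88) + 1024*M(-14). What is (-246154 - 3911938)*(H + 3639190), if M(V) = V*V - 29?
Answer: -15843910594960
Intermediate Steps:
M(V) = -29 + V² (M(V) = V² - 29 = -29 + V²)
H = 171190 (H = 6 + ((264 - 1*88) + 1024*(-29 + (-14)²)) = 6 + ((264 - 88) + 1024*(-29 + 196)) = 6 + (176 + 1024*167) = 6 + (176 + 171008) = 6 + 171184 = 171190)
(-246154 - 3911938)*(H + 3639190) = (-246154 - 3911938)*(171190 + 3639190) = -4158092*3810380 = -15843910594960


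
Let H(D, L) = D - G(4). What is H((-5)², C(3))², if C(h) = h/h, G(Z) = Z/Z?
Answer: 576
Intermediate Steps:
G(Z) = 1
C(h) = 1
H(D, L) = -1 + D (H(D, L) = D - 1*1 = D - 1 = -1 + D)
H((-5)², C(3))² = (-1 + (-5)²)² = (-1 + 25)² = 24² = 576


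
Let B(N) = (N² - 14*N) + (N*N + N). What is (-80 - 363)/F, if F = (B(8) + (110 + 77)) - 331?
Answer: 443/120 ≈ 3.6917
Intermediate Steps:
B(N) = -13*N + 2*N² (B(N) = (N² - 14*N) + (N² + N) = (N² - 14*N) + (N + N²) = -13*N + 2*N²)
F = -120 (F = (8*(-13 + 2*8) + (110 + 77)) - 331 = (8*(-13 + 16) + 187) - 331 = (8*3 + 187) - 331 = (24 + 187) - 331 = 211 - 331 = -120)
(-80 - 363)/F = (-80 - 363)/(-120) = -443*(-1/120) = 443/120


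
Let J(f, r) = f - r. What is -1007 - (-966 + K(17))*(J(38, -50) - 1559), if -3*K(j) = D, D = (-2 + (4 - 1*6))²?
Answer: -4289515/3 ≈ -1.4298e+6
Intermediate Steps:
D = 16 (D = (-2 + (4 - 6))² = (-2 - 2)² = (-4)² = 16)
K(j) = -16/3 (K(j) = -⅓*16 = -16/3)
-1007 - (-966 + K(17))*(J(38, -50) - 1559) = -1007 - (-966 - 16/3)*((38 - 1*(-50)) - 1559) = -1007 - (-2914)*((38 + 50) - 1559)/3 = -1007 - (-2914)*(88 - 1559)/3 = -1007 - (-2914)*(-1471)/3 = -1007 - 1*4286494/3 = -1007 - 4286494/3 = -4289515/3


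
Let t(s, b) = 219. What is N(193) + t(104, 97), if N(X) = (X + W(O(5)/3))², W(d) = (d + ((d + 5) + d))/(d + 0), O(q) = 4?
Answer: 641905/16 ≈ 40119.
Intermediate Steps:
W(d) = (5 + 3*d)/d (W(d) = (d + ((5 + d) + d))/d = (d + (5 + 2*d))/d = (5 + 3*d)/d)
N(X) = (27/4 + X)² (N(X) = (X + (3 + 5/((4/3))))² = (X + (3 + 5/((4*(⅓)))))² = (X + (3 + 5/(4/3)))² = (X + (3 + 5*(¾)))² = (X + (3 + 15/4))² = (X + 27/4)² = (27/4 + X)²)
N(193) + t(104, 97) = (27 + 4*193)²/16 + 219 = (27 + 772)²/16 + 219 = (1/16)*799² + 219 = (1/16)*638401 + 219 = 638401/16 + 219 = 641905/16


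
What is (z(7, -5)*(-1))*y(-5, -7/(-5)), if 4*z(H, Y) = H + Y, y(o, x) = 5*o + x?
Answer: 59/5 ≈ 11.800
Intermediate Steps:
y(o, x) = x + 5*o
z(H, Y) = H/4 + Y/4 (z(H, Y) = (H + Y)/4 = H/4 + Y/4)
(z(7, -5)*(-1))*y(-5, -7/(-5)) = (((1/4)*7 + (1/4)*(-5))*(-1))*(-7/(-5) + 5*(-5)) = ((7/4 - 5/4)*(-1))*(-7*(-1/5) - 25) = ((1/2)*(-1))*(7/5 - 25) = -1/2*(-118/5) = 59/5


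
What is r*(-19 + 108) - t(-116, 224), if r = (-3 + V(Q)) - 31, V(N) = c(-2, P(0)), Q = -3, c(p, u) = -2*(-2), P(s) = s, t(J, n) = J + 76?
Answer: -2630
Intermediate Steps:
t(J, n) = 76 + J
c(p, u) = 4
V(N) = 4
r = -30 (r = (-3 + 4) - 31 = 1 - 31 = -30)
r*(-19 + 108) - t(-116, 224) = -30*(-19 + 108) - (76 - 116) = -30*89 - 1*(-40) = -2670 + 40 = -2630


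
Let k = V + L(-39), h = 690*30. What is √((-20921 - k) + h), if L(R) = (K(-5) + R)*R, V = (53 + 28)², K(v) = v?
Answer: I*√8498 ≈ 92.185*I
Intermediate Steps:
h = 20700
V = 6561 (V = 81² = 6561)
L(R) = R*(-5 + R) (L(R) = (-5 + R)*R = R*(-5 + R))
k = 8277 (k = 6561 - 39*(-5 - 39) = 6561 - 39*(-44) = 6561 + 1716 = 8277)
√((-20921 - k) + h) = √((-20921 - 1*8277) + 20700) = √((-20921 - 8277) + 20700) = √(-29198 + 20700) = √(-8498) = I*√8498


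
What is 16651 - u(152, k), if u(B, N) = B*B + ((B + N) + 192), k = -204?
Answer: -6593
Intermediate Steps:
u(B, N) = 192 + B + N + B**2 (u(B, N) = B**2 + (192 + B + N) = 192 + B + N + B**2)
16651 - u(152, k) = 16651 - (192 + 152 - 204 + 152**2) = 16651 - (192 + 152 - 204 + 23104) = 16651 - 1*23244 = 16651 - 23244 = -6593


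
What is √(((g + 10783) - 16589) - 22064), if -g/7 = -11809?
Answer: √54793 ≈ 234.08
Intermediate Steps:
g = 82663 (g = -7*(-11809) = 82663)
√(((g + 10783) - 16589) - 22064) = √(((82663 + 10783) - 16589) - 22064) = √((93446 - 16589) - 22064) = √(76857 - 22064) = √54793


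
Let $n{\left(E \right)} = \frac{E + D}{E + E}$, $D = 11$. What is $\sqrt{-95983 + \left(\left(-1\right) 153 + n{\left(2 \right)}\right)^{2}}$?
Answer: $\frac{i \sqrt{1176927}}{4} \approx 271.22 i$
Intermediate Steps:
$n{\left(E \right)} = \frac{11 + E}{2 E}$ ($n{\left(E \right)} = \frac{E + 11}{E + E} = \frac{11 + E}{2 E}$)
$\sqrt{-95983 + \left(\left(-1\right) 153 + n{\left(2 \right)}\right)^{2}} = \sqrt{-95983 + \left(\left(-1\right) 153 + \frac{11 + 2}{2 \cdot 2}\right)^{2}} = \sqrt{-95983 + \left(-153 + \frac{1}{2} \cdot \frac{1}{2} \cdot 13\right)^{2}} = \sqrt{-95983 + \left(-153 + \frac{13}{4}\right)^{2}} = \sqrt{-95983 + \left(- \frac{599}{4}\right)^{2}} = \sqrt{-95983 + \frac{358801}{16}} = \sqrt{- \frac{1176927}{16}} = \frac{i \sqrt{1176927}}{4}$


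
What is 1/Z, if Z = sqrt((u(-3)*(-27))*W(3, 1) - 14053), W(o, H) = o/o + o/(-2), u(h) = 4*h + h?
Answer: -I*sqrt(57022)/28511 ≈ -0.0083755*I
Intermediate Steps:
u(h) = 5*h
W(o, H) = 1 - o/2 (W(o, H) = 1 + o*(-1/2) = 1 - o/2)
Z = I*sqrt(57022)/2 (Z = sqrt(((5*(-3))*(-27))*(1 - 1/2*3) - 14053) = sqrt((-15*(-27))*(1 - 3/2) - 14053) = sqrt(405*(-1/2) - 14053) = sqrt(-405/2 - 14053) = sqrt(-28511/2) = I*sqrt(57022)/2 ≈ 119.4*I)
1/Z = 1/(I*sqrt(57022)/2) = -I*sqrt(57022)/28511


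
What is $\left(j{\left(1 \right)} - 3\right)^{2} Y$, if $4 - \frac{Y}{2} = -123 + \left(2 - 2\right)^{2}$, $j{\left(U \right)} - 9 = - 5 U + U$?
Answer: $1016$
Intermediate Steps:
$j{\left(U \right)} = 9 - 4 U$ ($j{\left(U \right)} = 9 + \left(- 5 U + U\right) = 9 - 4 U$)
$Y = 254$ ($Y = 8 - 2 \left(-123 + \left(2 - 2\right)^{2}\right) = 8 - 2 \left(-123 + 0^{2}\right) = 8 - 2 \left(-123 + 0\right) = 8 - -246 = 8 + 246 = 254$)
$\left(j{\left(1 \right)} - 3\right)^{2} Y = \left(\left(9 - 4\right) - 3\right)^{2} \cdot 254 = \left(5 - 3\right)^{2} \cdot 254 = 2^{2} \cdot 254 = 4 \cdot 254 = 1016$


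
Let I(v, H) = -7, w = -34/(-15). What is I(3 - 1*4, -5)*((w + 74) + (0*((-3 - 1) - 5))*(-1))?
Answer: -8008/15 ≈ -533.87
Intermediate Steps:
w = 34/15 (w = -34*(-1/15) = 34/15 ≈ 2.2667)
I(3 - 1*4, -5)*((w + 74) + (0*((-3 - 1) - 5))*(-1)) = -7*((34/15 + 74) + (0*((-3 - 1) - 5))*(-1)) = -7*(1144/15 + (0*(-4 - 5))*(-1)) = -7*(1144/15 + (0*(-9))*(-1)) = -7*(1144/15 + 0*(-1)) = -7*(1144/15 + 0) = -7*1144/15 = -8008/15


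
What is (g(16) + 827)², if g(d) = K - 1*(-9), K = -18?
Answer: 669124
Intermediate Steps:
g(d) = -9 (g(d) = -18 - 1*(-9) = -18 + 9 = -9)
(g(16) + 827)² = (-9 + 827)² = 818² = 669124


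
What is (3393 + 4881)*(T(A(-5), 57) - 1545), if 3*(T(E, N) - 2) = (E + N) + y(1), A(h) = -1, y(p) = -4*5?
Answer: -12667494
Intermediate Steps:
y(p) = -20
T(E, N) = -14/3 + E/3 + N/3 (T(E, N) = 2 + ((E + N) - 20)/3 = 2 + (-20 + E + N)/3 = 2 + (-20/3 + E/3 + N/3) = -14/3 + E/3 + N/3)
(3393 + 4881)*(T(A(-5), 57) - 1545) = (3393 + 4881)*((-14/3 + (1/3)*(-1) + (1/3)*57) - 1545) = 8274*((-14/3 - 1/3 + 19) - 1545) = 8274*(14 - 1545) = 8274*(-1531) = -12667494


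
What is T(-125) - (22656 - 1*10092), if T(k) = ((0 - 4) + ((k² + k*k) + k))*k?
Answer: -3902689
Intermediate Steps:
T(k) = k*(-4 + k + 2*k²) (T(k) = (-4 + ((k² + k²) + k))*k = (-4 + (2*k² + k))*k = (-4 + (k + 2*k²))*k = (-4 + k + 2*k²)*k = k*(-4 + k + 2*k²))
T(-125) - (22656 - 1*10092) = -125*(-4 - 125 + 2*(-125)²) - (22656 - 1*10092) = -125*(-4 - 125 + 2*15625) - (22656 - 10092) = -125*(-4 - 125 + 31250) - 1*12564 = -125*31121 - 12564 = -3890125 - 12564 = -3902689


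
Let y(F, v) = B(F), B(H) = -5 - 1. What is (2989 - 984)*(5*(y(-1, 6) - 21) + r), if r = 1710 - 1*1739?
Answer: -328820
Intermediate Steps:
B(H) = -6
y(F, v) = -6
r = -29 (r = 1710 - 1739 = -29)
(2989 - 984)*(5*(y(-1, 6) - 21) + r) = (2989 - 984)*(5*(-6 - 21) - 29) = 2005*(5*(-27) - 29) = 2005*(-135 - 29) = 2005*(-164) = -328820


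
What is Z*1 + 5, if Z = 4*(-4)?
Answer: -11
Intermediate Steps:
Z = -16
Z*1 + 5 = -16*1 + 5 = -16 + 5 = -11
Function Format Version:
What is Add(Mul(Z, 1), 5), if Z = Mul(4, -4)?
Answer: -11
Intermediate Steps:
Z = -16
Add(Mul(Z, 1), 5) = Add(Mul(-16, 1), 5) = Add(-16, 5) = -11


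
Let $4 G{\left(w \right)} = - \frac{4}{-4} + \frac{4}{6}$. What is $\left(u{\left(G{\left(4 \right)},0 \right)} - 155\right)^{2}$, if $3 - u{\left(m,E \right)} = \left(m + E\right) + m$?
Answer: $\frac{840889}{36} \approx 23358.0$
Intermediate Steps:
$G{\left(w \right)} = \frac{5}{12}$ ($G{\left(w \right)} = \frac{- \frac{4}{-4} + \frac{4}{6}}{4} = \frac{\left(-4\right) \left(- \frac{1}{4}\right) + 4 \cdot \frac{1}{6}}{4} = \frac{1 + \frac{2}{3}}{4} = \frac{1}{4} \cdot \frac{5}{3} = \frac{5}{12}$)
$u{\left(m,E \right)} = 3 - E - 2 m$ ($u{\left(m,E \right)} = 3 - \left(\left(m + E\right) + m\right) = 3 - \left(\left(E + m\right) + m\right) = 3 - \left(E + 2 m\right) = 3 - E - 2 m$)
$\left(u{\left(G{\left(4 \right)},0 \right)} - 155\right)^{2} = \left(\left(3 - 0 - \frac{5}{6}\right) - 155\right)^{2} = \left(\left(3 + 0 - \frac{5}{6}\right) - 155\right)^{2} = \left(\frac{13}{6} - 155\right)^{2} = \left(- \frac{917}{6}\right)^{2} = \frac{840889}{36}$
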